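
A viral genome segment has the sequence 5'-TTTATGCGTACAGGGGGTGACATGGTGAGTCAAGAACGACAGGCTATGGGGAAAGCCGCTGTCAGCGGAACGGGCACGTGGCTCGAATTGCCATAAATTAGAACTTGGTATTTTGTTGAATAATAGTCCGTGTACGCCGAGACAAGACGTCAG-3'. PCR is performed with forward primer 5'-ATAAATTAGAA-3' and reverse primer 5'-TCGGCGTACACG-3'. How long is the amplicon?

Scanning the template, ATAAATTAGAA occurs at positions 93–103; this primer anneals to the bottom strand there with its 3' end pointing downstream.
Reverse complement of the reverse primer: CGTGTACGCCGA. This occurs on the top strand at positions 129–140.
Amplicon spans positions 93–140: 48 bp.

48 bp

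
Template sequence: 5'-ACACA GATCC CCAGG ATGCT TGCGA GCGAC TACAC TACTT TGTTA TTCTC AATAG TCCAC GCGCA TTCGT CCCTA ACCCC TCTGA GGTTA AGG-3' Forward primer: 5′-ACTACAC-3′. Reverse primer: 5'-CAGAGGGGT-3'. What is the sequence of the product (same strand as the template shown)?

Scanning the template, ACTACAC occurs at positions 29–35; this primer anneals to the bottom strand there with its 3' end pointing downstream.
The reverse primer's reverse complement is ACCCCTCTG, which matches the template at positions 76–84.
The product is the template from position 29 through 84 (56 bp).

5'-ACTACACTACTTTGTTATTCTCAATAGTCCACGCGCATTCGTCCCTAACCCCTCTG-3'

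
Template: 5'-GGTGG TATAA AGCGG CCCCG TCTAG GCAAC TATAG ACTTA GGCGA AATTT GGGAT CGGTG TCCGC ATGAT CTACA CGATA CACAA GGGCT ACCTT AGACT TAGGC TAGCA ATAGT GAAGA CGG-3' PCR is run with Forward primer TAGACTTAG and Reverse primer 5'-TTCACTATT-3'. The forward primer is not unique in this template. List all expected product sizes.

86 bp, 24 bp

The forward primer TAGACTTAG matches the top strand at positions 33–41, 95–103.
The reverse primer's reverse complement is AATAGTGAA, matching at positions 110–118.
Each forward site pairs with the reverse site to give a product ending at position 118: sizes 86, 24 bp.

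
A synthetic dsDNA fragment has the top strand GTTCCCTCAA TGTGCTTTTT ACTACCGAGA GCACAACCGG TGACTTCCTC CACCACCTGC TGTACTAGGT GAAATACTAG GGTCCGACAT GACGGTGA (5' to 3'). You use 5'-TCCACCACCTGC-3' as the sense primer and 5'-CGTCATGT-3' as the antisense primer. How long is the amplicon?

Forward primer TCCACCACCTGC is found on the top strand at positions 49–60.
Reverse complement of the reverse primer: ACATGACG. This occurs on the top strand at positions 87–94.
Amplicon spans positions 49–94: 46 bp.

46 bp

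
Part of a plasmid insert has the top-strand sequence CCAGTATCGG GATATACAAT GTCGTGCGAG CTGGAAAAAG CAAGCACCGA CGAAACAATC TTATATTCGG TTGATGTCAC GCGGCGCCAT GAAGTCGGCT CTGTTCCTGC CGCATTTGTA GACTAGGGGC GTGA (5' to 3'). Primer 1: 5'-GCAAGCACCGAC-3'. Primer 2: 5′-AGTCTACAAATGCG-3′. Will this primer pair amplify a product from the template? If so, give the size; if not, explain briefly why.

Yes — an 85 bp product.

Primer 1 (GCAAGCACCGAC) matches the top strand at positions 40–51; it acts as a forward primer.
Primer 2's reverse complement is CGCATTTGTAGACT, matching the top strand at positions 111–124; it acts as a reverse primer.
The 3' ends face each other across positions 40–124, giving an 85 bp product.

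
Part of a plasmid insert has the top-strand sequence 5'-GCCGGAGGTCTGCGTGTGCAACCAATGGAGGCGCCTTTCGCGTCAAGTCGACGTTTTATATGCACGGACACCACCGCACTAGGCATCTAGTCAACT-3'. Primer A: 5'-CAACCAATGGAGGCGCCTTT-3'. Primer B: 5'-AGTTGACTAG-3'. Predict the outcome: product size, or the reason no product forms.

Primer A (CAACCAATGGAGGCGCCTTT) matches the top strand at positions 19–38; it acts as a forward primer.
Primer B's reverse complement is CTAGTCAACT, matching the top strand at positions 87–96; it acts as a reverse primer.
The 3' ends face each other across positions 19–96, giving a 78 bp product.

Yes — a 78 bp product.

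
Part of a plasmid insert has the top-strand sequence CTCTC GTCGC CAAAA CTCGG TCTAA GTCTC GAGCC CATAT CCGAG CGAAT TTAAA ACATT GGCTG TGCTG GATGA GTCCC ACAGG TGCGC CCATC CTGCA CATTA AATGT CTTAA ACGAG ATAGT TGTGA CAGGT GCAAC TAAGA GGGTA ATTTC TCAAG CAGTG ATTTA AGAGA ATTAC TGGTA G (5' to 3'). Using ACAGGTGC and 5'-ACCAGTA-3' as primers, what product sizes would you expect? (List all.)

104 bp, 55 bp

The forward primer ACAGGTGC matches the top strand at positions 81–88, 130–137.
The reverse primer's reverse complement is TACTGGT, matching at positions 178–184.
Each forward site pairs with the reverse site to give a product ending at position 184: sizes 104, 55 bp.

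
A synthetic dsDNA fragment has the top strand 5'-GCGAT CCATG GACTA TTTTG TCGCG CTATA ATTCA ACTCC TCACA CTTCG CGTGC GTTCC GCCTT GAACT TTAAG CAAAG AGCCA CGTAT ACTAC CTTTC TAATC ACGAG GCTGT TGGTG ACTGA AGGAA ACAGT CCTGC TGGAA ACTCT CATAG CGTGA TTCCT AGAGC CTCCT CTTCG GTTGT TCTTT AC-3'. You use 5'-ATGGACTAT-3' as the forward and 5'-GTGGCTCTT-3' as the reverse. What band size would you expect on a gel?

79 bp

Forward primer ATGGACTAT is found on the top strand at positions 8–16.
Reverse complement of the reverse primer: AAGAGCCAC. This occurs on the top strand at positions 78–86.
Amplicon spans positions 8–86: 79 bp.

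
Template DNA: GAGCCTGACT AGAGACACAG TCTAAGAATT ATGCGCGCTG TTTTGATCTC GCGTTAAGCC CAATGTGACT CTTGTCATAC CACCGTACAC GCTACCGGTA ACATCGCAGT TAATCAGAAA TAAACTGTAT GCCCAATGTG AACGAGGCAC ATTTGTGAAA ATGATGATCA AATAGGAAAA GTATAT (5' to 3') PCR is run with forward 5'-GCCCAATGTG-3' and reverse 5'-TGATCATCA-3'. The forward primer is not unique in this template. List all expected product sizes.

113 bp, 40 bp

The forward primer GCCCAATGTG matches the top strand at positions 58–67, 131–140.
The reverse primer's reverse complement is TGATGATCA, matching at positions 162–170.
Each forward site pairs with the reverse site to give a product ending at position 170: sizes 113, 40 bp.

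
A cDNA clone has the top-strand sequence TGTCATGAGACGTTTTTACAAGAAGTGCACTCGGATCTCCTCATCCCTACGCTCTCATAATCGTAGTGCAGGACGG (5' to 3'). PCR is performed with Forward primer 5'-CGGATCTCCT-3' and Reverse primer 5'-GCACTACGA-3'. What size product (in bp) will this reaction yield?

38 bp

Forward primer CGGATCTCCT is found on the top strand at positions 32–41.
Taking the reverse complement of GCACTACGA gives TCGTAGTGC, found at positions 61–69 on the template; the primer anneals here to the top strand with its 3' end pointing upstream.
Amplicon spans positions 32–69: 38 bp.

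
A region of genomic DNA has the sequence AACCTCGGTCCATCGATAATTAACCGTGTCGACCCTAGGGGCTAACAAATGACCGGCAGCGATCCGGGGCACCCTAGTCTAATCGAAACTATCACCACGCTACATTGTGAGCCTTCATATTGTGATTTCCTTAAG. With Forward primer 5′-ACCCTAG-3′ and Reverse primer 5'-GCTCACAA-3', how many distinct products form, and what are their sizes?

Two products: 81 bp, 42 bp

The forward primer ACCCTAG matches the top strand at positions 32–38, 71–77.
The reverse primer's reverse complement is TTGTGAGC, matching at positions 105–112.
Each forward site pairs with the reverse site to give a product ending at position 112: sizes 81, 42 bp.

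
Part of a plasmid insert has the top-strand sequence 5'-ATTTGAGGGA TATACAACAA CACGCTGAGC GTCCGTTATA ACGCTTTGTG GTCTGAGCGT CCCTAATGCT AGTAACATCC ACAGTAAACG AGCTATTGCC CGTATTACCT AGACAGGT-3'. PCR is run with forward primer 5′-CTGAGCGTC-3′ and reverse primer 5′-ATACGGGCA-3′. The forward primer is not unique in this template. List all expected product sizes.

81 bp, 53 bp

The forward primer CTGAGCGTC matches the top strand at positions 25–33, 53–61.
The reverse primer's reverse complement is TGCCCGTAT, matching at positions 97–105.
Each forward site pairs with the reverse site to give a product ending at position 105: sizes 81, 53 bp.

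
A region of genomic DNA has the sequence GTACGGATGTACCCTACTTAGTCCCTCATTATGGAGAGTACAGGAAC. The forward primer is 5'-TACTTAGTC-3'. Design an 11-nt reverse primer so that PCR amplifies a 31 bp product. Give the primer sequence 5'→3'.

The forward primer binds at positions 15–23, so a 31 bp product ends at position 15 + 31 − 1 = 45.
The reverse primer anneals to the top strand over positions 35–45, i.e. to AGAGTACAGGA.
Its sequence written 5'→3' is the reverse complement: TCCTGTACTCT.

5'-TCCTGTACTCT-3'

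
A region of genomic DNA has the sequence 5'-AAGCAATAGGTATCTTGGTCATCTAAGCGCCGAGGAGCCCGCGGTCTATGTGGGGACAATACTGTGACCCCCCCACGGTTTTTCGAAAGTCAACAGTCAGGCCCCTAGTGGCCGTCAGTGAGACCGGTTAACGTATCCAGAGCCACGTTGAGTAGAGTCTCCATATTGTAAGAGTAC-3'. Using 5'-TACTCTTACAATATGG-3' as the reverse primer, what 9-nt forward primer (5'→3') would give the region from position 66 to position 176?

5'-GACCCCCCC-3'

The reverse primer's reverse complement CCATATTGTAAGAGTA matches the template at positions 161–176; the product starts at position 66.
The forward primer is identical to the top strand over positions 66–74: GACCCCCCC.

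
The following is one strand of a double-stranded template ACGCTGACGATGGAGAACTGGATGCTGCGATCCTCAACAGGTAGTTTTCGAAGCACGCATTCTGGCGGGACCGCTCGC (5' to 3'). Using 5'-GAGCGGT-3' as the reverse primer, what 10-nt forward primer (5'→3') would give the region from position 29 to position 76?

The reverse primer's reverse complement ACCGCTC matches the template at positions 70–76; the product starts at position 29.
The forward primer is identical to the top strand over positions 29–38: GATCCTCAAC.

5'-GATCCTCAAC-3'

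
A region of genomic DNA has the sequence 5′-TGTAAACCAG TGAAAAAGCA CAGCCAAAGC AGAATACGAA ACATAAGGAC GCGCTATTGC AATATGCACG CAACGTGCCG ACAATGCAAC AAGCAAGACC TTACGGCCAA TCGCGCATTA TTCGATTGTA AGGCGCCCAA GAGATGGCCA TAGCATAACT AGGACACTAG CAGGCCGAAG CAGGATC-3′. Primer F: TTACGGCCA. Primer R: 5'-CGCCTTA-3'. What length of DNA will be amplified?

35 bp

Scanning the template, TTACGGCCA occurs at positions 101–109; this primer anneals to the bottom strand there with its 3' end pointing downstream.
Reverse complement of the reverse primer: TAAGGCG. This occurs on the top strand at positions 129–135.
The product runs from position 101 to position 135, so its length is 135 − 101 + 1 = 35 bp.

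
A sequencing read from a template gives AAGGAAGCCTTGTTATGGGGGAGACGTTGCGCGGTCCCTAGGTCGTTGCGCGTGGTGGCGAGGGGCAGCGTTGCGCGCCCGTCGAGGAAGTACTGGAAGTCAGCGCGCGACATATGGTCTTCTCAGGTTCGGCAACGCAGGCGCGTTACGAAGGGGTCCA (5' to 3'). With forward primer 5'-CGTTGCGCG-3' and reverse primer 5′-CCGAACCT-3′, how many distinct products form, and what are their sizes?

Three products: 108 bp, 89 bp, 64 bp

The forward primer CGTTGCGCG matches the top strand at positions 25–33, 44–52, 69–77.
The reverse primer's reverse complement is AGGTTCGG, matching at positions 125–132.
Each forward site pairs with the reverse site to give a product ending at position 132: sizes 108, 89, 64 bp.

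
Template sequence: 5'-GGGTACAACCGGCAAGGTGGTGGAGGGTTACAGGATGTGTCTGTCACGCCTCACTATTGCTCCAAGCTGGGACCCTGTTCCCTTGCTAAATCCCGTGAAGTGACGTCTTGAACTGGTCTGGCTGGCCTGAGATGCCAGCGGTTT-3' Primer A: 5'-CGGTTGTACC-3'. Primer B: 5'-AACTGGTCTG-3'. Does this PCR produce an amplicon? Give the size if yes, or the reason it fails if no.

Primer A (CGGTTGTACC) has reverse complement GGTACAACCG, which matches the top strand at positions 2–11; primer A anneals to the top strand there with its 3' end pointing upstream toward position 2.
Primer B (AACTGGTCTG) matches the top strand directly at positions 111–120; it anneals to the bottom strand with its 3' end pointing downstream toward position 120.
The 3' ends diverge (primer A extends toward position 1, primer B toward position 144), so the primers never converge on a shared product.

No product — the primers' 3' ends point away from each other.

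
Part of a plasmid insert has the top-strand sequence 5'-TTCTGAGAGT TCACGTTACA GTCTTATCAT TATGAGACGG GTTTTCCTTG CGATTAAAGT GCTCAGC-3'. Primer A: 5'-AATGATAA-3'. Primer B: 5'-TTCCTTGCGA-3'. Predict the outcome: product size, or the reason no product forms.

Primer A (AATGATAA) has reverse complement TTATCATT, which matches the top strand at positions 24–31; primer A anneals to the top strand there with its 3' end pointing upstream toward position 24.
Primer B (TTCCTTGCGA) matches the top strand directly at positions 44–53; it anneals to the bottom strand with its 3' end pointing downstream toward position 53.
The 3' ends diverge (primer A extends toward position 1, primer B toward position 67), so the primers never converge on a shared product.

No product — the primers' 3' ends point away from each other.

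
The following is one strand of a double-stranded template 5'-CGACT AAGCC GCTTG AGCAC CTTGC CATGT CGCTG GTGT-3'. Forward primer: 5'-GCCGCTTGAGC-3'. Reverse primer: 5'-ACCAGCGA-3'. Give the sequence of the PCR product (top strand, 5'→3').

Forward primer GCCGCTTGAGC is found on the top strand at positions 8–18.
Reverse complement of the reverse primer: TCGCTGGT. This occurs on the top strand at positions 30–37.
The product is the template from position 8 through 37 (30 bp).

5'-GCCGCTTGAGCACCTTGCCATGTCGCTGGT-3'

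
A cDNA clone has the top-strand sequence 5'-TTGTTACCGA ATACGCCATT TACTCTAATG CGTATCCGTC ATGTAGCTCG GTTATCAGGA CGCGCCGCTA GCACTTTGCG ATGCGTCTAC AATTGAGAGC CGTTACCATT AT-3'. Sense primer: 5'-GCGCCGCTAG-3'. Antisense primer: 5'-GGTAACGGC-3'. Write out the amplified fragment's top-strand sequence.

5'-GCGCCGCTAGCACTTTGCGATGCGTCTACAATTGAGAGCCGTTACC-3'

Scanning the template, GCGCCGCTAG occurs at positions 62–71; this primer anneals to the bottom strand there with its 3' end pointing downstream.
Reverse complement of the reverse primer: GCCGTTACC. This occurs on the top strand at positions 99–107.
The product is the template from position 62 through 107 (46 bp).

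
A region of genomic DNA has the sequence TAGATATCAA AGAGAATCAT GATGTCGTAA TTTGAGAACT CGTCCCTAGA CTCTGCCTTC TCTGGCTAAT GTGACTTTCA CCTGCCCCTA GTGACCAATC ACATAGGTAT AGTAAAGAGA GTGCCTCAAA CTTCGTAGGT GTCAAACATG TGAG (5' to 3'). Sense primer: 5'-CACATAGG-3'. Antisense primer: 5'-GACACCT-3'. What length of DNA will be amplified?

The forward primer matches the template at positions 100–107.
Taking the reverse complement of GACACCT gives AGGTGTC, found at positions 137–143 on the template; the primer anneals here to the top strand with its 3' end pointing upstream.
Product length = (reverse-primer end) − (forward-primer start) + 1 = 143 − 100 + 1 = 44 bp.

44 bp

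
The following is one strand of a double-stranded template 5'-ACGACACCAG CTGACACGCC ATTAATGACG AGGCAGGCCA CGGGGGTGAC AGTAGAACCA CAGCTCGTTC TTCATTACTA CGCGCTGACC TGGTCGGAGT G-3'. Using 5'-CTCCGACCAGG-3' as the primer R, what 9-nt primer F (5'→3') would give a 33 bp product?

The reverse primer's reverse complement CCTGGTCGGAG matches the template at positions 89–99, so the product ends at position 99.
A 33 bp product then starts at position 99 − 33 + 1 = 67.
The forward primer is identical to the top strand there: GTTCTTCAT.

5'-GTTCTTCAT-3'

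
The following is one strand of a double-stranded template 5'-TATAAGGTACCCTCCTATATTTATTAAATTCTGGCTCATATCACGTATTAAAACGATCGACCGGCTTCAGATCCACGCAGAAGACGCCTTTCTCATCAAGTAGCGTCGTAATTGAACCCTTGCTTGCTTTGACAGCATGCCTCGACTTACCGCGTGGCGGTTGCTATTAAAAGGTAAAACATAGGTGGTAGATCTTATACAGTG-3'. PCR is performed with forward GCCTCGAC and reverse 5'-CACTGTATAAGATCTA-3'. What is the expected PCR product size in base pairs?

66 bp

The forward primer matches the template at positions 139–146.
Taking the reverse complement of CACTGTATAAGATCTA gives TAGATCTTATACAGTG, found at positions 189–204 on the template; the primer anneals here to the top strand with its 3' end pointing upstream.
Product length = (reverse-primer end) − (forward-primer start) + 1 = 204 − 139 + 1 = 66 bp.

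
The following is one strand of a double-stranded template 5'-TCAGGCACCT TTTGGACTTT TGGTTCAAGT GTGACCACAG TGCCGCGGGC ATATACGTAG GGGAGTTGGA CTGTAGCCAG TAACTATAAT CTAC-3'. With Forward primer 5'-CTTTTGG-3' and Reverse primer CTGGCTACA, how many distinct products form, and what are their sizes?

The forward primer CTTTTGG matches the top strand at positions 9–15, 17–23.
The reverse primer's reverse complement is TGTAGCCAG, matching at positions 72–80.
Each forward site pairs with the reverse site to give a product ending at position 80: sizes 72, 64 bp.

Two products: 72 bp, 64 bp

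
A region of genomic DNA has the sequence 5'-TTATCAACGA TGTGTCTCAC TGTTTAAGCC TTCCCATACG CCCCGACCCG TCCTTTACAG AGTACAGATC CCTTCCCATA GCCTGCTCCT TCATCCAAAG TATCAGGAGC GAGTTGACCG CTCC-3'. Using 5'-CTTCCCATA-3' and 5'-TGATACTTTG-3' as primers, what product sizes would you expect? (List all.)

The forward primer CTTCCCATA matches the top strand at positions 30–38, 72–80.
The reverse primer's reverse complement is CAAAGTATCA, matching at positions 96–105.
Each forward site pairs with the reverse site to give a product ending at position 105: sizes 76, 34 bp.

76 bp, 34 bp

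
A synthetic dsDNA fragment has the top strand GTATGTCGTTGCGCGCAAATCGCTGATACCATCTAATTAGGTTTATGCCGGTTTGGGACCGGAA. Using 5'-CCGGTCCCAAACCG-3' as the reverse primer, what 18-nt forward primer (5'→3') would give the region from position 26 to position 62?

5'-ATACCATCTAATTAGGTT-3'

The reverse primer's reverse complement CGGTTTGGGACCGG matches the template at positions 49–62; the product starts at position 26.
The forward primer is identical to the top strand over positions 26–43: ATACCATCTAATTAGGTT.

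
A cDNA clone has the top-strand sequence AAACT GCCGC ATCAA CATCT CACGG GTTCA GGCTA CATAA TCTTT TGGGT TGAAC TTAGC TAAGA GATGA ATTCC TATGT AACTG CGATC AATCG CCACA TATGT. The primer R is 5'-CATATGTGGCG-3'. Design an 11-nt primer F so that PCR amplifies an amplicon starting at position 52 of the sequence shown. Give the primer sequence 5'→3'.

The reverse primer's reverse complement CGCCACATATG matches the template at positions 94–104; the product starts at position 52.
The forward primer is identical to the top strand over positions 52–62: GAACTTAGCTA.

5'-GAACTTAGCTA-3'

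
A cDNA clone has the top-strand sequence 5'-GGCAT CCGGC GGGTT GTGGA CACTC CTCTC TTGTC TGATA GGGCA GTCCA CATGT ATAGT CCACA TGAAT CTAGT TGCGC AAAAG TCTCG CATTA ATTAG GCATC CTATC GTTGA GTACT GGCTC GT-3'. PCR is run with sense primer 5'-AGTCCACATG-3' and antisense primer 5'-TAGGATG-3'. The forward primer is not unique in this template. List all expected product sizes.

64 bp, 51 bp

The forward primer AGTCCACATG matches the top strand at positions 45–54, 58–67.
The reverse primer's reverse complement is CATCCTA, matching at positions 102–108.
Each forward site pairs with the reverse site to give a product ending at position 108: sizes 64, 51 bp.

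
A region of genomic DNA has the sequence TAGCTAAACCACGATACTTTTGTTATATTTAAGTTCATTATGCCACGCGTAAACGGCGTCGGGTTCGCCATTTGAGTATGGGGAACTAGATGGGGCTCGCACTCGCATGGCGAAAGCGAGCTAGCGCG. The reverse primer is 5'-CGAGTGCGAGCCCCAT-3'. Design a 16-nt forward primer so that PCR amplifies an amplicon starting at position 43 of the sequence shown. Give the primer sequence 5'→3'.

The reverse primer's reverse complement ATGGGGCTCGCACTCG matches the template at positions 90–105; the product starts at position 43.
The forward primer is identical to the top strand over positions 43–58: CCACGCGTAAACGGCG.

5'-CCACGCGTAAACGGCG-3'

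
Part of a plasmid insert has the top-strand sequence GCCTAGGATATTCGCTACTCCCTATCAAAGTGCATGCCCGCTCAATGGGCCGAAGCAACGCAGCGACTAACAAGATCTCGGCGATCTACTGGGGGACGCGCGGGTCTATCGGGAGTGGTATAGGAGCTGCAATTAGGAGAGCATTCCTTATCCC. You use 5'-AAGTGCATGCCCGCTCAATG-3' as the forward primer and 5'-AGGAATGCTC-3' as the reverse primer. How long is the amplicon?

121 bp

The forward primer matches the template at positions 28–47.
Reverse complement of the reverse primer: GAGCATTCCT. This occurs on the top strand at positions 139–148.
Amplicon spans positions 28–148: 121 bp.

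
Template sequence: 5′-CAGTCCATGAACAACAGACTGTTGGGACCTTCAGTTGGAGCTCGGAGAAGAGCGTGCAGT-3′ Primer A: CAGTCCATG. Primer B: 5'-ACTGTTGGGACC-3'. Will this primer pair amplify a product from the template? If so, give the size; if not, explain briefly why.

Primer A (CAGTCCATG) matches the top strand at positions 1–9 (3' end points downstream).
Primer B (ACTGTTGGGACC) also matches the top strand directly, at positions 18–29 — its reverse complement GGTCCCAACAGT is not present.
Both primers anneal to the bottom strand with 3' ends pointing the same way, so neither can prime synthesis back toward the other.

No product — both primers anneal to the same strand and extend in the same direction.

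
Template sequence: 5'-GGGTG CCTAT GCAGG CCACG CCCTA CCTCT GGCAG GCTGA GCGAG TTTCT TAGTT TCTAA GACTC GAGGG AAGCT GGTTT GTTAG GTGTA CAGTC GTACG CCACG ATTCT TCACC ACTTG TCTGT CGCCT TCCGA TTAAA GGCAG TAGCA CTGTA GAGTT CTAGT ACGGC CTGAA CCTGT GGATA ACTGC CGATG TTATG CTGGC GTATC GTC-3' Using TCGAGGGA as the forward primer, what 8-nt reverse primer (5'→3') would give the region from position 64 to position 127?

The product's 3' end on the top strand is position 127.
The reverse primer anneals to the top strand over positions 120–127, i.e. to GTCTGTCG.
Its sequence written 5'→3' is the reverse complement: CGACAGAC.

5'-CGACAGAC-3'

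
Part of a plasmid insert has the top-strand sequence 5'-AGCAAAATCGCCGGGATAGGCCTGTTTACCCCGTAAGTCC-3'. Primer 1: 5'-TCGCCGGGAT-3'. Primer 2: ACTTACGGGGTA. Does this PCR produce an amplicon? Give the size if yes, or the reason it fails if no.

Yes — a 31 bp product.

Primer 1 (TCGCCGGGAT) matches the top strand at positions 8–17; it acts as a forward primer.
Primer 2's reverse complement is TACCCCGTAAGT, matching the top strand at positions 27–38; it acts as a reverse primer.
The 3' ends face each other across positions 8–38, giving a 31 bp product.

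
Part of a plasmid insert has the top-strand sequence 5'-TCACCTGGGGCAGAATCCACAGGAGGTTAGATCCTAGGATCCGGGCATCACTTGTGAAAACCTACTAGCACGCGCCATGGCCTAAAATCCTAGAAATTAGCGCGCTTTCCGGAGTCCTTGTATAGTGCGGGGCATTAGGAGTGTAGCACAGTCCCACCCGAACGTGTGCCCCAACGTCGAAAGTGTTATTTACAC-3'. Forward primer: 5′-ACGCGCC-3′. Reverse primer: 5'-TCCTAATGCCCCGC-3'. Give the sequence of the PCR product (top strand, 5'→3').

5'-ACGCGCCATGGCCTAAAATCCTAGAAATTAGCGCGCTTTCCGGAGTCCTTGTATAGTGCGGGGCATTAGGA-3'

Scanning the template, ACGCGCC occurs at positions 70–76; this primer anneals to the bottom strand there with its 3' end pointing downstream.
The reverse primer's reverse complement is GCGGGGCATTAGGA, which matches the template at positions 127–140.
The product is the template from position 70 through 140 (71 bp).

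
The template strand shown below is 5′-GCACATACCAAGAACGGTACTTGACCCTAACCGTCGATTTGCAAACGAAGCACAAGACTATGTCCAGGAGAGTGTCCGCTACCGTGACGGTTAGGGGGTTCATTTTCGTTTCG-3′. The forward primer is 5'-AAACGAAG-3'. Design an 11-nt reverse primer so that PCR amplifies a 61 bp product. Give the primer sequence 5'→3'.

5'-ATGAACCCCCT-3'

The forward primer binds at positions 43–50, so a 61 bp product ends at position 43 + 61 − 1 = 103.
The reverse primer anneals to the top strand over positions 93–103, i.e. to AGGGGGTTCAT.
Its sequence written 5'→3' is the reverse complement: ATGAACCCCCT.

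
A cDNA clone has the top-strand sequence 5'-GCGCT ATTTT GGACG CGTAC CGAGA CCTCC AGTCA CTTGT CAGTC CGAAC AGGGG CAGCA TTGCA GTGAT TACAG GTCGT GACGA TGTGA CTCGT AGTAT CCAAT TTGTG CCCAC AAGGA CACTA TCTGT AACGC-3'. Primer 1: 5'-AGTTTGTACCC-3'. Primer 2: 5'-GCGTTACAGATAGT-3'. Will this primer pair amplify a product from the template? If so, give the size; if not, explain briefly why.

No product — primer 1 has no binding site in the template.

Primer 1 (AGTTTGTACCC) does not match the top strand, and its reverse complement GGGTACAAACT does not match either.
With no annealing site for primer 1, no amplification occurs.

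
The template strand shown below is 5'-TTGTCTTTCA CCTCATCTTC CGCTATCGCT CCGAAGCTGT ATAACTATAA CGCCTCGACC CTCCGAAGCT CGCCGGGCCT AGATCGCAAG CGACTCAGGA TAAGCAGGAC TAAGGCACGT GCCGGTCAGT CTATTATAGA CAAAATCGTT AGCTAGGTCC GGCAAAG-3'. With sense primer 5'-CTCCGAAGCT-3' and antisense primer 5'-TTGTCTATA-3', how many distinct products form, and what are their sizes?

The forward primer CTCCGAAGCT matches the top strand at positions 29–38, 61–70.
The reverse primer's reverse complement is TATAGACAA, matching at positions 135–143.
Each forward site pairs with the reverse site to give a product ending at position 143: sizes 115, 83 bp.

Two products: 115 bp, 83 bp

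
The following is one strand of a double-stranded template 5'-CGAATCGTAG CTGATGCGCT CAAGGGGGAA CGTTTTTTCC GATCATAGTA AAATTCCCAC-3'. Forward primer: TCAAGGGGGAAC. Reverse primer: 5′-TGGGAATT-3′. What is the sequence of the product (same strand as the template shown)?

5'-TCAAGGGGGAACGTTTTTTCCGATCATAGTAAAATTCCCA-3'

Forward primer TCAAGGGGGAAC is found on the top strand at positions 20–31.
Taking the reverse complement of TGGGAATT gives AATTCCCA, found at positions 52–59 on the template; the primer anneals here to the top strand with its 3' end pointing upstream.
The product is the template from position 20 through 59 (40 bp).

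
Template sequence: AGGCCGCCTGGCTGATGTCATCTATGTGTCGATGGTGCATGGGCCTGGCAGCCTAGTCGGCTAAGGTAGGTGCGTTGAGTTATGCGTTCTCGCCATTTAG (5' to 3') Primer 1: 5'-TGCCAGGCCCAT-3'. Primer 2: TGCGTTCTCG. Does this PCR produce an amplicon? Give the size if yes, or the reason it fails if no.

Primer 1 (TGCCAGGCCCAT) has reverse complement ATGGGCCTGGCA, which matches the top strand at positions 39–50; primer 1 anneals to the top strand there with its 3' end pointing upstream toward position 39.
Primer 2 (TGCGTTCTCG) matches the top strand directly at positions 83–92; it anneals to the bottom strand with its 3' end pointing downstream toward position 92.
The 3' ends diverge (primer 1 extends toward position 1, primer 2 toward position 100), so the primers never converge on a shared product.

No product — the primers' 3' ends point away from each other.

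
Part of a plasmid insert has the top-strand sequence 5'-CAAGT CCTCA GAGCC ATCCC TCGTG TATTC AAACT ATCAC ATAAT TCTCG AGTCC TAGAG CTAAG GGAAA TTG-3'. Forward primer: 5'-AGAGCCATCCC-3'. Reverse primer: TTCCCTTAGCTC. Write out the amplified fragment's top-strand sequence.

5'-AGAGCCATCCCTCGTGTATTCAAACTATCACATAATTCTCGAGTCCTAGAGCTAAGGGAA-3'

Forward primer AGAGCCATCCC is found on the top strand at positions 10–20.
Reverse complement of the reverse primer: GAGCTAAGGGAA. This occurs on the top strand at positions 58–69.
The product is the template from position 10 through 69 (60 bp).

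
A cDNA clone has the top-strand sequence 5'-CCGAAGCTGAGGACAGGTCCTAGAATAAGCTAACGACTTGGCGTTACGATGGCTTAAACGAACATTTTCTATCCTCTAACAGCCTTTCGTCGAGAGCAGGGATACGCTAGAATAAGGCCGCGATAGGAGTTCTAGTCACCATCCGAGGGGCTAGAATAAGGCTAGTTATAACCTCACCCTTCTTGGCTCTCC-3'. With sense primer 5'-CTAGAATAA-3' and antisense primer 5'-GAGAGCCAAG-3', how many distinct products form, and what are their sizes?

Three products: 172 bp, 85 bp, 41 bp

The forward primer CTAGAATAA matches the top strand at positions 20–28, 107–115, 151–159.
The reverse primer's reverse complement is CTTGGCTCTC, matching at positions 182–191.
Each forward site pairs with the reverse site to give a product ending at position 191: sizes 172, 85, 41 bp.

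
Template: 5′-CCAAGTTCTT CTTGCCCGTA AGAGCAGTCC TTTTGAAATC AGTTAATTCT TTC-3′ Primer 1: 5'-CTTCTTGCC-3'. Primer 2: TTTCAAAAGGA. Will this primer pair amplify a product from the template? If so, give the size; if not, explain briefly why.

Yes — a 31 bp product.

Primer 1 (CTTCTTGCC) matches the top strand at positions 8–16; it acts as a forward primer.
Primer 2's reverse complement is TCCTTTTGAAA, matching the top strand at positions 28–38; it acts as a reverse primer.
The 3' ends face each other across positions 8–38, giving a 31 bp product.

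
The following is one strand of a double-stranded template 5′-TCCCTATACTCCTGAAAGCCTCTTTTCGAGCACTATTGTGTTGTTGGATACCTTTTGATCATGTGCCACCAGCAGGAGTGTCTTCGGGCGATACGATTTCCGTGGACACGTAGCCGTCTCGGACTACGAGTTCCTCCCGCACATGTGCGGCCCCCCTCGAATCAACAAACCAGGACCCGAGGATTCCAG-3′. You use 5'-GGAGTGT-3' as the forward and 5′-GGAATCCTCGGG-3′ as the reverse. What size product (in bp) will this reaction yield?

113 bp

The forward primer matches the template at positions 75–81.
Reverse complement of the reverse primer: CCCGAGGATTCC. This occurs on the top strand at positions 176–187.
Amplicon spans positions 75–187: 113 bp.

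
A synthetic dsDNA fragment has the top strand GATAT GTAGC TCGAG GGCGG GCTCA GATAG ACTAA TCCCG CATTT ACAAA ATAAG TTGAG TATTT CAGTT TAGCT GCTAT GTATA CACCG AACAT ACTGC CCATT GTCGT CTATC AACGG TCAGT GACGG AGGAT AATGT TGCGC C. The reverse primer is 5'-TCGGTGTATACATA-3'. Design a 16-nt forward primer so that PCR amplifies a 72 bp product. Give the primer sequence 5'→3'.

5'-GGCTCAGATAGACTAA-3'

The reverse primer's reverse complement TATGTATACACCGA matches the template at positions 78–91, so the product ends at position 91.
A 72 bp product then starts at position 91 − 72 + 1 = 20.
The forward primer is identical to the top strand there: GGCTCAGATAGACTAA.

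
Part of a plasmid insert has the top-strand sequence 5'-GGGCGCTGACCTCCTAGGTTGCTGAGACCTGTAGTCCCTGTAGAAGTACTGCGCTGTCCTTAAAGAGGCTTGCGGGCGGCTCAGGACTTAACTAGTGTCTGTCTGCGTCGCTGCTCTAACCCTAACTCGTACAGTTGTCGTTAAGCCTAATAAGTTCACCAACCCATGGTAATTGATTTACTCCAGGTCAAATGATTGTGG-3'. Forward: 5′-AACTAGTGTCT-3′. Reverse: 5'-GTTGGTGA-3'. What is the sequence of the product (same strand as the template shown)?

5'-AACTAGTGTCTGTCTGCGTCGCTGCTCTAACCCTAACTCGTACAGTTGTCGTTAAGCCTAATAAGTTCACCAAC-3'

The forward primer matches the template at positions 90–100.
The reverse primer's reverse complement is TCACCAAC, which matches the template at positions 156–163.
The product is the template from position 90 through 163 (74 bp).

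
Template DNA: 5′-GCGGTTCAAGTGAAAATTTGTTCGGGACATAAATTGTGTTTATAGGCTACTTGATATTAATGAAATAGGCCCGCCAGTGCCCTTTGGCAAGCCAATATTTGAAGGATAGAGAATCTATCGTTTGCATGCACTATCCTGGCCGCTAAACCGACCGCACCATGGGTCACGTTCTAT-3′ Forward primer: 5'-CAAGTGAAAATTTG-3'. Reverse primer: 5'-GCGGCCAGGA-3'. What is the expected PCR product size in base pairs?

137 bp

Scanning the template, CAAGTGAAAATTTG occurs at positions 7–20; this primer anneals to the bottom strand there with its 3' end pointing downstream.
Taking the reverse complement of GCGGCCAGGA gives TCCTGGCCGC, found at positions 134–143 on the template; the primer anneals here to the top strand with its 3' end pointing upstream.
Amplicon spans positions 7–143: 137 bp.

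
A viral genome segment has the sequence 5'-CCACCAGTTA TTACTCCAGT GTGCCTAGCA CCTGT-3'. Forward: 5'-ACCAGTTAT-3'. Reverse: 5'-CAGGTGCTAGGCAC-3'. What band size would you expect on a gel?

Scanning the template, ACCAGTTAT occurs at positions 3–11; this primer anneals to the bottom strand there with its 3' end pointing downstream.
Reverse complement of the reverse primer: GTGCCTAGCACCTG. This occurs on the top strand at positions 21–34.
The product runs from position 3 to position 34, so its length is 34 − 3 + 1 = 32 bp.

32 bp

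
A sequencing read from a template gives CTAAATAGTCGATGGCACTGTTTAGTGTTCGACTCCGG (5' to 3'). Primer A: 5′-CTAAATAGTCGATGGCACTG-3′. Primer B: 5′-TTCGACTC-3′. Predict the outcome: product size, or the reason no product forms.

No product — both primers anneal to the same strand and extend in the same direction.

Primer A (CTAAATAGTCGATGGCACTG) matches the top strand at positions 1–20 (3' end points downstream).
Primer B (TTCGACTC) also matches the top strand directly, at positions 28–35 — its reverse complement GAGTCGAA is not present.
Both primers anneal to the bottom strand with 3' ends pointing the same way, so neither can prime synthesis back toward the other.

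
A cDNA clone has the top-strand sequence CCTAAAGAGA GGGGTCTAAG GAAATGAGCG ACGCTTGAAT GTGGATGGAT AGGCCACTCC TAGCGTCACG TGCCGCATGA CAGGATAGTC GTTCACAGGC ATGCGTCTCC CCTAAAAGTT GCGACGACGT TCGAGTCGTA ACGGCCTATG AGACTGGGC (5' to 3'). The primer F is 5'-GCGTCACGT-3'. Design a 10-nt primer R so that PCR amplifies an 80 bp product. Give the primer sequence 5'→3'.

5'-GTTACGACTC-3'

The forward primer binds at positions 63–71, so an 80 bp product ends at position 63 + 80 − 1 = 142.
The reverse primer anneals to the top strand over positions 133–142, i.e. to GAGTCGTAAC.
Its sequence written 5'→3' is the reverse complement: GTTACGACTC.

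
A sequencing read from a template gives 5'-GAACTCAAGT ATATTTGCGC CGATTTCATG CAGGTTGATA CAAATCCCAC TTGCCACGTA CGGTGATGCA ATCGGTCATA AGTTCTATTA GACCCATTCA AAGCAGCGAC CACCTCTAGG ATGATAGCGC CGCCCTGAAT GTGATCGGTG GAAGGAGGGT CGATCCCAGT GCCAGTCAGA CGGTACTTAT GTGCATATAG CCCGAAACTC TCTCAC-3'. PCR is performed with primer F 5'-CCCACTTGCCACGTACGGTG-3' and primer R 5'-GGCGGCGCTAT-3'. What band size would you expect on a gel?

Scanning the template, CCCACTTGCCACGTACGGTG occurs at positions 46–65; this primer anneals to the bottom strand there with its 3' end pointing downstream.
The reverse primer's reverse complement is ATAGCGCCGCC, which matches the template at positions 124–134.
The product runs from position 46 to position 134, so its length is 134 − 46 + 1 = 89 bp.

89 bp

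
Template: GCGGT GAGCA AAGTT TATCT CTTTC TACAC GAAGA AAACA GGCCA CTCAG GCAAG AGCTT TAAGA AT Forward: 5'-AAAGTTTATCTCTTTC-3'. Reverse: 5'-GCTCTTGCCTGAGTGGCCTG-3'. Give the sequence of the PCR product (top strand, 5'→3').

Scanning the template, AAAGTTTATCTCTTTC occurs at positions 10–25; this primer anneals to the bottom strand there with its 3' end pointing downstream.
Reverse complement of the reverse primer: CAGGCCACTCAGGCAAGAGC. This occurs on the top strand at positions 39–58.
The product is the template from position 10 through 58 (49 bp).

5'-AAAGTTTATCTCTTTCTACACGAAGAAAACAGGCCACTCAGGCAAGAGC-3'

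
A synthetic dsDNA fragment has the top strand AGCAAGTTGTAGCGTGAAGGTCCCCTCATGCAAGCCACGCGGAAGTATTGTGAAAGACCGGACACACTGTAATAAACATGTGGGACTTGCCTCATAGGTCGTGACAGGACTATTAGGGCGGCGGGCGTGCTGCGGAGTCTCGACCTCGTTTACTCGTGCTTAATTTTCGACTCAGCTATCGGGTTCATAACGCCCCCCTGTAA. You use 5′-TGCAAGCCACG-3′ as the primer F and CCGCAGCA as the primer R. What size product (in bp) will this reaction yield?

Scanning the template, TGCAAGCCACG occurs at positions 29–39; this primer anneals to the bottom strand there with its 3' end pointing downstream.
Reverse complement of the reverse primer: TGCTGCGG. This occurs on the top strand at positions 128–135.
Amplicon spans positions 29–135: 107 bp.

107 bp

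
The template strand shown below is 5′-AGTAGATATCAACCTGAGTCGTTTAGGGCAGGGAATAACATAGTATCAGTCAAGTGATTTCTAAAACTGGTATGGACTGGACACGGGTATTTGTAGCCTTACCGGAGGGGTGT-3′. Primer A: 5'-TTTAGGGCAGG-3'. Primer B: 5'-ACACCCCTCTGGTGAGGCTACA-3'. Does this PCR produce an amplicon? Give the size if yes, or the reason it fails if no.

Primer B (ACACCCCTCTGGTGAGGCTACA) does not match the top strand, and its reverse complement TGTAGCCTCACCAGAGGGGTGT does not match either.
With no annealing site for primer B, no amplification occurs.

No product — primer B has no binding site in the template.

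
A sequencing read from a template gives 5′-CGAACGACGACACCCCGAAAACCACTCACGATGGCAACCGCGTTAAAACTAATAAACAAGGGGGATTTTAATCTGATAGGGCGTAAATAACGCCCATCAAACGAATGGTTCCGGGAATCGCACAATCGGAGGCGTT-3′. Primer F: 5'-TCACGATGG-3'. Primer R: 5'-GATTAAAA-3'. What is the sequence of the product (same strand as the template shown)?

5'-TCACGATGGCAACCGCGTTAAAACTAATAAACAAGGGGGATTTTAATC-3'

Forward primer TCACGATGG is found on the top strand at positions 26–34.
The reverse primer's reverse complement is TTTTAATC, which matches the template at positions 66–73.
The product is the template from position 26 through 73 (48 bp).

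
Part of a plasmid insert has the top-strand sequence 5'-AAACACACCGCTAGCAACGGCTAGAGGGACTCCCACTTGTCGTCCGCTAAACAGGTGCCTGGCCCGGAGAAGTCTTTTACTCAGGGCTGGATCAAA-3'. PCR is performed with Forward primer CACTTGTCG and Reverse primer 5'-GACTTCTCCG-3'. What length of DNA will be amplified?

41 bp

Forward primer CACTTGTCG is found on the top strand at positions 34–42.
Taking the reverse complement of GACTTCTCCG gives CGGAGAAGTC, found at positions 65–74 on the template; the primer anneals here to the top strand with its 3' end pointing upstream.
Product length = (reverse-primer end) − (forward-primer start) + 1 = 74 − 34 + 1 = 41 bp.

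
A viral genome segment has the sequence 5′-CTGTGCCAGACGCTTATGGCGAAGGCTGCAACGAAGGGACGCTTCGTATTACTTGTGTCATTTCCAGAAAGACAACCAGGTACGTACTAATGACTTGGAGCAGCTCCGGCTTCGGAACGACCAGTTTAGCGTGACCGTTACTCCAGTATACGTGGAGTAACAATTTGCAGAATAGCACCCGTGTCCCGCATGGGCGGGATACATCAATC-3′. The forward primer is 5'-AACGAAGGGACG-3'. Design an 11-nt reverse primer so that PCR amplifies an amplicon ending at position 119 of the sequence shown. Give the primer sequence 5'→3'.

The forward primer binds at positions 30–41; the product's 3' end on the top strand is position 119.
The reverse primer anneals to the top strand over positions 109–119, i.e. to GCTTCGGAACG.
Its sequence written 5'→3' is the reverse complement: CGTTCCGAAGC.

5'-CGTTCCGAAGC-3'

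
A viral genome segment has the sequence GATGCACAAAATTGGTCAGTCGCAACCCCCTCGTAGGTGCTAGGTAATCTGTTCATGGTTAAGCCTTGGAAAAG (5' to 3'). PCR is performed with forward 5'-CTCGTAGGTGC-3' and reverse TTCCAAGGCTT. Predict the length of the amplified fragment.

42 bp

The forward primer matches the template at positions 30–40.
The reverse primer's reverse complement is AAGCCTTGGAA, which matches the template at positions 61–71.
The product runs from position 30 to position 71, so its length is 71 − 30 + 1 = 42 bp.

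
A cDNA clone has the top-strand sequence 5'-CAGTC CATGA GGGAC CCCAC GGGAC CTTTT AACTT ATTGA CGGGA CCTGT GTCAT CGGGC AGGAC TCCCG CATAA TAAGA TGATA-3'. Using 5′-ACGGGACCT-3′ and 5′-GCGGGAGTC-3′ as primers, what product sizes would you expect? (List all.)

The forward primer ACGGGACCT matches the top strand at positions 19–27, 40–48.
The reverse primer's reverse complement is GACTCCCGC, matching at positions 63–71.
Each forward site pairs with the reverse site to give a product ending at position 71: sizes 53, 32 bp.

53 bp, 32 bp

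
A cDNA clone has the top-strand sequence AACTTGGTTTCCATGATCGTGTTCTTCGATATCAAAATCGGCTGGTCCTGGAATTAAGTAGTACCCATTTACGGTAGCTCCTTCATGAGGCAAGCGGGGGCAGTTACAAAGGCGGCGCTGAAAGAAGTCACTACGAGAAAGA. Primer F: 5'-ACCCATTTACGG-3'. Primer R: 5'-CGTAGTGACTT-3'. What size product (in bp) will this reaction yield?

The forward primer matches the template at positions 63–74.
The reverse primer's reverse complement is AAGTCACTACG, which matches the template at positions 125–135.
Amplicon spans positions 63–135: 73 bp.

73 bp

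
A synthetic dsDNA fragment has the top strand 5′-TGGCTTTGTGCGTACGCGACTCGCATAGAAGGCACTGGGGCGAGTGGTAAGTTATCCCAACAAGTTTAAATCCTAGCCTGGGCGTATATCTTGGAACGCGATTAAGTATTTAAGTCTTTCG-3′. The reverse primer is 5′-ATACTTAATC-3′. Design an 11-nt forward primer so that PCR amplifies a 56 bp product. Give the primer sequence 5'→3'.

5'-ATCCCAACAAG-3'

The reverse primer's reverse complement GATTAAGTAT matches the template at positions 100–109, so the product ends at position 109.
A 56 bp product then starts at position 109 − 56 + 1 = 54.
The forward primer is identical to the top strand there: ATCCCAACAAG.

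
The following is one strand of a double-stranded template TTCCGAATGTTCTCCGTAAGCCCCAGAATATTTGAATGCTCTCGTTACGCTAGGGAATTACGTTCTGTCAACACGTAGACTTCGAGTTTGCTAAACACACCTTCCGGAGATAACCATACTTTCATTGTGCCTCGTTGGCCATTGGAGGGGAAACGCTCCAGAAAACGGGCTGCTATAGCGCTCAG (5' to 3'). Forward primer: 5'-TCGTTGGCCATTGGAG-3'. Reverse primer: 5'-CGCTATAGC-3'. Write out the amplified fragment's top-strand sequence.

5'-TCGTTGGCCATTGGAGGGGAAACGCTCCAGAAAACGGGCTGCTATAGCG-3'

Scanning the template, TCGTTGGCCATTGGAG occurs at positions 132–147; this primer anneals to the bottom strand there with its 3' end pointing downstream.
Taking the reverse complement of CGCTATAGC gives GCTATAGCG, found at positions 172–180 on the template; the primer anneals here to the top strand with its 3' end pointing upstream.
The product is the template from position 132 through 180 (49 bp).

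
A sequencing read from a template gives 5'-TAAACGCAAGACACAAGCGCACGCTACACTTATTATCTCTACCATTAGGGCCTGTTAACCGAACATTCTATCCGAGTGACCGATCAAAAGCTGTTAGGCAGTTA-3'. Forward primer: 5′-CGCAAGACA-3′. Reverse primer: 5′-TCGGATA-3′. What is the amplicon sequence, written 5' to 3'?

5'-CGCAAGACACAAGCGCACGCTACACTTATTATCTCTACCATTAGGGCCTGTTAACCGAACATTCTATCCGA-3'

Forward primer CGCAAGACA is found on the top strand at positions 5–13.
Reverse complement of the reverse primer: TATCCGA. This occurs on the top strand at positions 69–75.
The product is the template from position 5 through 75 (71 bp).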